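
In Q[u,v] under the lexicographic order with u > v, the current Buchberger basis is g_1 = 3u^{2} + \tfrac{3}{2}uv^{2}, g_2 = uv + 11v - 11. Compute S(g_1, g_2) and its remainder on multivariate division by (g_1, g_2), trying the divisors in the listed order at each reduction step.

lcm(LM(g_1), LM(g_2)) = u^{2}v.
S = (lcm/LT(g_1))·g_1 − (lcm/LT(g_2))·g_2 = \tfrac{1}{2}uv^{3} - 11uv + 11u.
Reduce S modulo (g_1, g_2) in that order:
  leading term uv^{3}: subtract (\tfrac{1}{2}v^{2})·g_2 from \tfrac{1}{2}uv^{3} - 11uv + 11u → -11uv + 11u - \tfrac{11}{2}v^{3} + \tfrac{11}{2}v^{2}
  leading term uv: subtract (-11)·g_2 from -11uv + 11u - \tfrac{11}{2}v^{3} + \tfrac{11}{2}v^{2} → 11u - \tfrac{11}{2}v^{3} + \tfrac{11}{2}v^{2} + 121v - 121
  leading term u: no divisor's leading term divides it; move 11u to the remainder.
  leading term v^{3}: no divisor's leading term divides it; move -\tfrac{11}{2}v^{3} to the remainder.
  leading term v^{2}: no divisor's leading term divides it; move \tfrac{11}{2}v^{2} to the remainder.
  leading term v: no divisor's leading term divides it; move 121v to the remainder.
  leading term 1: no divisor's leading term divides it; move -121 to the remainder.
The remainder 11u - \tfrac{11}{2}v^{3} + \tfrac{11}{2}v^{2} + 121v - 121 is nonzero, so it would be added as the next basis element.

S(g_1, g_2) = \tfrac{1}{2}uv^{3} - 11uv + 11u; remainder on division = 11u - \tfrac{11}{2}v^{3} + \tfrac{11}{2}v^{2} + 121v - 121.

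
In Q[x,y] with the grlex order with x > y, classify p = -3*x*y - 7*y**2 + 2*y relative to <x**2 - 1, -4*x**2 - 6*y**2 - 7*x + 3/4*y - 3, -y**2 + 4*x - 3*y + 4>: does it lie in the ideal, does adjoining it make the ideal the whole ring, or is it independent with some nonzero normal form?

-3*x*y - 7*y**2 + 2*y lies in I (it reduces to 0).

First compute the reduced Gröbner basis of I by Buchberger's algorithm.
f_1 = x**2 - 1, LT = x**2.
f_2 = -4*x**2 - 6*y**2 - 7*x + 3/4*y - 3, LT = x**2.
f_3 = -y**2 + 4*x - 3*y + 4, LT = y**2.

S(f_1,f_2): lcm = x**2. S = -3/2*y**2 - 7/4*x + 3/16*y - 7/4.
  reduce S modulo (f_1, f_2, f_3):
  remainder -31/4*x + 75/16*y - 31/4 ≠ 0; add h_4 = -31/4*x + 75/16*y - 31/4 to the basis.

S(f_1,h_4): lcm = x**2. S = 75/124*x*y - x - 1.
  reduce S modulo (f_1, f_2, f_3, h_4):
  remainder -338925/238328*y ≠ 0; add h_5 = -338925/238328*y to the basis.

The other S-polynomials (S(f_1,f_3), S(f_2,f_3), S(f_2,h_4), S(f_3,h_4), S(f_1,h_5), S(f_2,h_5), S(f_3,h_5), S(h_4,h_5)) all reduce to 0 modulo the current basis, so we have a Gröbner basis.
Inter-reduce: drop elements whose leading term is divisible by another's, tail-reduce, and make monic.
Reduced Gröbner basis: {x + 1, y}.
Label its elements g_1 = x + 1, g_2 = y.

Reduce p = -3*x*y - 7*y**2 + 2*y modulo G:
  leading term x*y: subtract (-3*y)·g_1 from -3*x*y - 7*y**2 + 2*y → -7*y**2 + 5*y
  leading term y**2: subtract (-7*y)·g_2 from -7*y**2 + 5*y → 5*y
  leading term y: subtract (5)·g_2 from 5*y → 0
  normal form = 0.
Since the normal form is 0, p ∈ I.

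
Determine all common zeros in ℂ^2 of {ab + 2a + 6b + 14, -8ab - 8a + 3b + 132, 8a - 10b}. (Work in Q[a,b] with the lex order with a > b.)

Compute a lex Gröbner basis by Buchberger's algorithm.
f_1 = ab + 2a + 6b + 14, LT = ab.
f_2 = -8ab - 8a + 3b + 132, LT = ab.
f_3 = 8a - 10b, LT = a.

S(f_1,f_2): lcm = ab. S = a + \tfrac{51}{8}b + \tfrac{61}{2}.
  reduce S modulo (f_1, f_2, f_3):
  remainder \tfrac{61}{8}b + \tfrac{61}{2} ≠ 0; add h_4 = \tfrac{61}{8}b + \tfrac{61}{2} to the basis.

The other S-polynomials (S(f_1,f_3), S(f_2,f_3), S(f_1,h_4), S(f_2,h_4), S(f_3,h_4)) all reduce to 0 modulo the current basis, so we have a Gröbner basis.
Inter-reduce: drop elements whose leading term is divisible by another's, tail-reduce, and make monic.
Reduced Gröbner basis: {a + 5, b + 4}.

Since the basis is lex-ordered, b + 4 is univariate in b. Its roots are {-4}. Back-substituting each root into the other basis elements fixes the other coordinates.
  b = -4: the earlier basis element becomes a + 5 = 0, giving a = -5 — point (-5, -4).

{(-5, -4)}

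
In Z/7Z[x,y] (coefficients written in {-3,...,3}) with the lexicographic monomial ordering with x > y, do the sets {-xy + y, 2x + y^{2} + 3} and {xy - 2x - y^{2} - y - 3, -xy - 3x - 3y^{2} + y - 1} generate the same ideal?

No, the ideals differ.

Equality of ideals is decidable: compute both reduced Gröbner bases (unique for the ordering) and check whether they agree.
Buchberger on the first generating set:
f_1 = -xy + y, LT = xy.
f_2 = 2x + y^{2} + 3, LT = x.

S(f_1,f_2): lcm = xy. S = 3y^{3} + y.
  leading term y^{3}: no divisor's leading term divides it; move 3y^{3} to the remainder.
  leading term y: no divisor's leading term divides it; move y to the remainder.
  remainder 3y^{3} + y ≠ 0; add g_3 = 3y^{3} + y to the basis.

The other S-polynomials (S(f_1,g_3), S(f_2,g_3)) all reduce to 0 modulo the current basis, so we have a Gröbner basis.
Inter-reduce: drop elements whose leading term is divisible by another's, tail-reduce, and make monic.
Reduced Gröbner basis: {x - 3y^{2} - 2, y^{3} - 2y}.

Buchberger on the second generating set:
h_1 = xy - 2x - y^{2} - y - 3, LT = xy.
h_2 = -xy - 3x - 3y^{2} + y - 1, LT = xy.

S(h_1,h_2): lcm = xy. S = 2x + 3y^{2} + 3.
  leading term x: no divisor's leading term divides it; move 2x to the remainder.
  leading term y^{2}: no divisor's leading term divides it; move 3y^{2} to the remainder.
  leading term 1: no divisor's leading term divides it; move 3 to the remainder.
  remainder 2x + 3y^{2} + 3 ≠ 0; add k_3 = 2x + 3y^{2} + 3 to the basis.

S(h_1,k_3): lcm = xy. S = -2x + 2y^{3} - y^{2} + y - 3.
  leading term x: subtract (-1)·k_3 from -2x + 2y^{3} - y^{2} + y - 3 → 2y^{3} + 2y^{2} + y
  leading term y^{3}: no divisor's leading term divides it; move 2y^{3} to the remainder.
  leading term y^{2}: no divisor's leading term divides it; move 2y^{2} to the remainder.
  leading term y: no divisor's leading term divides it; move y to the remainder.
  remainder 2y^{3} + 2y^{2} + y ≠ 0; add k_4 = 2y^{3} + 2y^{2} + y to the basis.

The other S-polynomials (S(h_2,k_3), S(h_1,k_4), S(h_2,k_4), S(k_3,k_4)) all reduce to 0 modulo the current basis, so we have a Gröbner basis.
Inter-reduce: drop elements whose leading term is divisible by another's, tail-reduce, and make monic.
Reduced Gröbner basis: {x - 2y^{2} - 2, y^{3} + y^{2} - 3y}.

These differ, so the ideals are not equal.
The choice of monomial ordering does not affect the verdict — as long as both bases are computed under the same ordering, their equality decides ideal equality.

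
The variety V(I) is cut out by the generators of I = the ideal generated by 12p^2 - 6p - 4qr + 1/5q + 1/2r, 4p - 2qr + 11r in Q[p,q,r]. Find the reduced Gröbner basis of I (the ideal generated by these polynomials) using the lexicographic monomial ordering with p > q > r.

f_1 = 12p^2 - 6p - 4qr + 1/5q + 1/2r, LT = p^2.
f_2 = 4p - 2qr + 11r, LT = p.

S(f_1,f_2): lcm = p^2. S = 1/2pqr - 11/4pr - 1/2p - 1/3qr + 1/60q + 1/24r.
  leading term pqr: subtract (1/8qr)·f_2 from 1/2pqr - 11/4pr - 1/2p - 1/3qr + 1/60q + 1/24r → -11/4pr - 1/2p + 1/4q^2r^2 - 11/8qr^2 - 1/3qr + 1/60q + 1/24r
  leading term pr: subtract (-11/16r)·f_2 from -11/4pr - 1/2p + 1/4q^2r^2 - 11/8qr^2 - 1/3qr + 1/60q + 1/24r → -1/2p + 1/4q^2r^2 - 11/4qr^2 - 1/3qr + 1/60q + 121/16r^2 + 1/24r
  leading term p: subtract (-1/8)·f_2 from -1/2p + 1/4q^2r^2 - 11/4qr^2 - 1/3qr + 1/60q + 121/16r^2 + 1/24r → 1/4q^2r^2 - 11/4qr^2 - 7/12qr + 1/60q + 121/16r^2 + 17/12r
  leading term q^2r^2: no divisor's leading term divides it; move 1/4q^2r^2 to the remainder.
  leading term qr^2: no divisor's leading term divides it; move -11/4qr^2 to the remainder.
  leading term qr: no divisor's leading term divides it; move -7/12qr to the remainder.
  leading term q: no divisor's leading term divides it; move 1/60q to the remainder.
  leading term r^2: no divisor's leading term divides it; move 121/16r^2 to the remainder.
  leading term r: no divisor's leading term divides it; move 17/12r to the remainder.
  remainder 1/4q^2r^2 - 11/4qr^2 - 7/12qr + 1/60q + 121/16r^2 + 17/12r ≠ 0; add g_3 = 1/4q^2r^2 - 11/4qr^2 - 7/12qr + 1/60q + 121/16r^2 + 17/12r to the basis.

The other S-polynomials (S(f_1,g_3), S(f_2,g_3)) all reduce to 0 modulo the current basis, so we have a Gröbner basis.
Inter-reduce: drop elements whose leading term is divisible by another's, tail-reduce, and make monic.

G = {p - 1/2qr + 11/4r, q^2r^2 - 11qr^2 - 7/3qr + 1/15q + 121/4r^2 + 17/3r}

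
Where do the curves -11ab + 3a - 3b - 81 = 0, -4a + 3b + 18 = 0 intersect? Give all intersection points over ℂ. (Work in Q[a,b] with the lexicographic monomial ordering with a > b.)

Compute a lex Gröbner basis by Buchberger's algorithm.
f_1 = -11ab + 3a - 3b - 81, LT = ab.
f_2 = -4a + 3b + 18, LT = a.

S(f_1,f_2): lcm = ab. S = -\tfrac{3}{11}a + \tfrac{3}{4}b^{2} + \tfrac{105}{22}b + \tfrac{81}{11}.
  leading term a: subtract (\tfrac{3}{44})·f_2 from -\tfrac{3}{11}a + \tfrac{3}{4}b^{2} + \tfrac{105}{22}b + \tfrac{81}{11} → \tfrac{3}{4}b^{2} + \tfrac{201}{44}b + \tfrac{135}{22}
  leading term b^{2}: no divisor's leading term divides it; move \tfrac{3}{4}b^{2} to the remainder.
  leading term b: no divisor's leading term divides it; move \tfrac{201}{44}b to the remainder.
  leading term 1: no divisor's leading term divides it; move \tfrac{135}{22} to the remainder.
  remainder \tfrac{3}{4}b^{2} + \tfrac{201}{44}b + \tfrac{135}{22} ≠ 0; add h_3 = \tfrac{3}{4}b^{2} + \tfrac{201}{44}b + \tfrac{135}{22} to the basis.

The other S-polynomials (S(f_1,h_3), S(f_2,h_3)) all reduce to 0 modulo the current basis, so we have a Gröbner basis.
Inter-reduce: drop elements whose leading term is divisible by another's, tail-reduce, and make monic.
Reduced Gröbner basis: {a - \tfrac{3}{4}b - \tfrac{9}{2}, b^{2} + \tfrac{67}{11}b + \tfrac{90}{11}}.

Elimination: the polynomial b^{2} + \tfrac{67}{11}b + \tfrac{90}{11} lies in the elimination ideal for b, so b ∈ {-45/11, -2}. For each such b, the remaining basis elements (now univariate) give the rest of the solution.
  b = -45/11: the earlier basis element becomes a - \tfrac{63}{44} = 0, giving a = 63/44 — point (63/44, -45/11).
  b = -2: the earlier basis element becomes a - 3 = 0, giving a = 3 — point (3, -2).
Each listed point satisfies every original equation (direct substitution).

{(63/44, -45/11), (3, -2)}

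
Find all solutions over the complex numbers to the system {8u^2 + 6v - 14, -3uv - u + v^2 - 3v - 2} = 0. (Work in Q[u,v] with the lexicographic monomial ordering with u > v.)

Compute a lex Gröbner basis by Buchberger's algorithm.
f_1 = 8u^2 + 6v - 14, LT = u^2.
f_2 = -3uv - u + v^2 - 3v - 2, LT = uv.

S(f_1,f_2): lcm = u^2v. S = -1/3u^2 + 1/3uv^2 - uv - 2/3u + 3/4v^2 - 7/4v.
  reduce S modulo (f_1, f_2):
  remainder -8/27u + 1/9v^3 + 5/108v^2 - 11/18v + 17/108 ≠ 0; add h_3 = -8/27u + 1/9v^3 + 5/108v^2 - 11/18v + 17/108 to the basis.

S(f_1,h_3): lcm = u^2. S = 3/8uv^3 + 5/32uv^2 - 33/16uv + 17/32u + 3/4v - 7/4.
  reduce S modulo (f_1, f_2, h_3):
  remainder 1/8v^4 + 3/32v^3 - 25/32v^2 + 9/32v + 9/32 ≠ 0; add h_4 = 1/8v^4 + 3/32v^3 - 25/32v^2 + 9/32v + 9/32 to the basis.

The other S-polynomials (S(f_2,h_3), S(f_1,h_4), S(f_2,h_4), S(h_3,h_4)) all reduce to 0 modulo the current basis, so we have a Gröbner basis.
Inter-reduce: drop elements whose leading term is divisible by another's, tail-reduce, and make monic.
Reduced Gröbner basis: {u - 3/8v^3 - 5/32v^2 + 33/16v - 17/32, v^4 + 3/4v^3 - 25/4v^2 + 9/4v + 9/4}.

The lex basis is triangular: the last element involves only v. Solving v^4 + 3/4v^3 - 25/4v^2 + 9/4v + 9/4 = 0 gives v ∈ {-3, 1, 5/8 - sqrt(73)/8, 5/8 + sqrt(73)/8}; substituting each value into the earlier elements determines the remaining variables.
  v = -3: the earlier basis element becomes u + 2 = 0, giving u = -2 — point (-2, -3).
  v = 1: the earlier basis element becomes u + 1 = 0, giving u = -1 — point (-1, 1).
  v = 5/8 - sqrt(73)/8: the earlier basis element becomes u - sqrt(73)/8 - 3/8 = 0, giving u = 3/8 + sqrt(73)/8 — point (3/8 + sqrt(73)/8, 5/8 - sqrt(73)/8).
  v = 5/8 + sqrt(73)/8: the earlier basis element becomes u - 3/8 + sqrt(73)/8 = 0, giving u = 3/8 - sqrt(73)/8 — point (3/8 - sqrt(73)/8, 5/8 + sqrt(73)/8).

{(-2, -3), (-1, 1), (3/8 + sqrt(73)/8, 5/8 - sqrt(73)/8), (3/8 - sqrt(73)/8, 5/8 + sqrt(73)/8)}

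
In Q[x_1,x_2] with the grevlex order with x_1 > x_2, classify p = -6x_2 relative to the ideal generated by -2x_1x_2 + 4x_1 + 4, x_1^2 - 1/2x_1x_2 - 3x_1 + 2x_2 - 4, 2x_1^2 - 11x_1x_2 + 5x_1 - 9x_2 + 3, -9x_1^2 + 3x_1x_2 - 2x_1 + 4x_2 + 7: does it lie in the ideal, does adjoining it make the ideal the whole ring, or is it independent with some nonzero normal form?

First compute the reduced Gröbner basis of I by Buchberger's algorithm.
f_1 = -2x_1x_2 + 4x_1 + 4, LT = x_1x_2.
f_2 = x_1^2 - 1/2x_1x_2 - 3x_1 + 2x_2 - 4, LT = x_1^2.
f_3 = 2x_1^2 - 11x_1x_2 + 5x_1 - 9x_2 + 3, LT = x_1^2.
f_4 = -9x_1^2 + 3x_1x_2 - 2x_1 + 4x_2 + 7, LT = x_1^2.

S(f_1,f_2): lcm = x_1^2x_2. S = 1/2x_1x_2^2 - 2x_1^2 + 3x_1x_2 - 2x_2^2 - 2x_1 + 4x_2.
  leading term x_1x_2^2: subtract (-1/4x_2)·f_1 from 1/2x_1x_2^2 - 2x_1^2 + 3x_1x_2 - 2x_2^2 - 2x_1 + 4x_2 → -2x_1^2 + 4x_1x_2 - 2x_2^2 - 2x_1 + 5x_2
  leading term x_1^2: subtract (-2)·f_2 from -2x_1^2 + 4x_1x_2 - 2x_2^2 - 2x_1 + 5x_2 → 3x_1x_2 - 2x_2^2 - 8x_1 + 9x_2 - 8
  leading term x_1x_2: subtract (-3/2)·f_1 from 3x_1x_2 - 2x_2^2 - 8x_1 + 9x_2 - 8 → -2x_2^2 - 2x_1 + 9x_2 - 2
  leading term x_2^2: no divisor's leading term divides it; move -2x_2^2 to the remainder.
  leading term x_1: no divisor's leading term divides it; move -2x_1 to the remainder.
  leading term x_2: no divisor's leading term divides it; move 9x_2 to the remainder.
  leading term 1: no divisor's leading term divides it; move -2 to the remainder.
  remainder -2x_2^2 - 2x_1 + 9x_2 - 2 ≠ 0; add h_5 = -2x_2^2 - 2x_1 + 9x_2 - 2 to the basis.

S(f_1,f_3): lcm = x_1^2x_2. S = 11/2x_1x_2^2 - 2x_1^2 - 5/2x_1x_2 + 9/2x_2^2 - 2x_1 - 3/2x_2.
  leading term x_1x_2^2: subtract (-11/4x_2)·f_1 from 11/2x_1x_2^2 - 2x_1^2 - 5/2x_1x_2 + 9/2x_2^2 - 2x_1 - 3/2x_2 → -2x_1^2 + 17/2x_1x_2 + 9/2x_2^2 - 2x_1 + 19/2x_2
  leading term x_1^2: subtract (-2)·f_2 from -2x_1^2 + 17/2x_1x_2 + 9/2x_2^2 - 2x_1 + 19/2x_2 → 15/2x_1x_2 + 9/2x_2^2 - 8x_1 + 27/2x_2 - 8
  leading term x_1x_2: subtract (-15/4)·f_1 from 15/2x_1x_2 + 9/2x_2^2 - 8x_1 + 27/2x_2 - 8 → 9/2x_2^2 + 7x_1 + 27/2x_2 + 7
  leading term x_2^2: subtract (-9/4)·h_5 from 9/2x_2^2 + 7x_1 + 27/2x_2 + 7 → 5/2x_1 + 135/4x_2 + 5/2
  leading term x_1: no divisor's leading term divides it; move 5/2x_1 to the remainder.
  leading term x_2: no divisor's leading term divides it; move 135/4x_2 to the remainder.
  leading term 1: no divisor's leading term divides it; move 5/2 to the remainder.
  remainder 5/2x_1 + 135/4x_2 + 5/2 ≠ 0; add h_6 = 5/2x_1 + 135/4x_2 + 5/2 to the basis.

S(f_1,f_4): lcm = x_1^2x_2. S = 1/3x_1x_2^2 - 2x_1^2 - 2/9x_1x_2 + 4/9x_2^2 - 2x_1 + 7/9x_2.
  leading term x_1x_2^2: subtract (-1/6x_2)·f_1 from 1/3x_1x_2^2 - 2x_1^2 - 2/9x_1x_2 + 4/9x_2^2 - 2x_1 + 7/9x_2 → -2x_1^2 + 4/9x_1x_2 + 4/9x_2^2 - 2x_1 + 13/9x_2
  leading term x_1^2: subtract (-2)·f_2 from -2x_1^2 + 4/9x_1x_2 + 4/9x_2^2 - 2x_1 + 13/9x_2 → -5/9x_1x_2 + 4/9x_2^2 - 8x_1 + 49/9x_2 - 8
  leading term x_1x_2: subtract (5/18)·f_1 from -5/9x_1x_2 + 4/9x_2^2 - 8x_1 + 49/9x_2 - 8 → 4/9x_2^2 - 82/9x_1 + 49/9x_2 - 82/9
  leading term x_2^2: subtract (-2/9)·h_5 from 4/9x_2^2 - 82/9x_1 + 49/9x_2 - 82/9 → -86/9x_1 + 67/9x_2 - 86/9
  leading term x_1: subtract (-172/45)·h_6 from -86/9x_1 + 67/9x_2 - 86/9 → 1228/9x_2
  leading term x_2: no divisor's leading term divides it; move 1228/9x_2 to the remainder.
  remainder 1228/9x_2 ≠ 0; add h_7 = 1228/9x_2 to the basis.

The other S-polynomials (S(f_2,f_3), S(f_2,f_4), S(f_3,f_4), S(f_1,h_5), S(f_2,h_5), S(f_3,h_5), S(f_4,h_5), S(f_1,h_6), S(f_2,h_6), S(f_3,h_6), S(f_4,h_6), S(h_5,h_6), S(f_1,h_7), S(f_2,h_7), S(f_3,h_7), S(f_4,h_7), S(h_5,h_7), S(h_6,h_7)) all reduce to 0 modulo the current basis, so we have a Gröbner basis.
Inter-reduce: drop elements whose leading term is divisible by another's, tail-reduce, and make monic.
Reduced Gröbner basis: {x_1 + 1, x_2}.
Label its elements g_1 = x_1 + 1, g_2 = x_2.

Reduce p = -6x_2 modulo G:
  leading term x_2: subtract (-6)·g_2 from -6x_2 → 0
  normal form = 0.
Since the normal form is 0, p ∈ I.

Ideal membership is decidable via reduction modulo a Gröbner basis.

-6x_2 lies in I (it reduces to 0).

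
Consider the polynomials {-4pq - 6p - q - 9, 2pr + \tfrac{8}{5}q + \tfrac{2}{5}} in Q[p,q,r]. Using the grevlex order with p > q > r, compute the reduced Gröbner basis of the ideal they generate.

G = {pq + \tfrac{3}{2}p + \tfrac{1}{4}q + \tfrac{9}{4}, q^{2} - \tfrac{5}{16}qr + \tfrac{7}{4}q - \tfrac{45}{16}r + \tfrac{3}{8}, pr + \tfrac{4}{5}q + \tfrac{1}{5}}

f_1 = -4pq - 6p - q - 9, LT = pq.
f_2 = 2pr + \tfrac{8}{5}q + \tfrac{2}{5}, LT = pr.

S(f_1,f_2): lcm = pqr. S = -\tfrac{4}{5}q^{2} + \tfrac{3}{2}pr + \tfrac{1}{4}qr - \tfrac{1}{5}q + \tfrac{9}{4}r.
  leading term q^{2}: no divisor's leading term divides it; move -\tfrac{4}{5}q^{2} to the remainder.
  leading term pr: subtract (\tfrac{3}{4})·f_2 from \tfrac{3}{2}pr + \tfrac{1}{4}qr - \tfrac{1}{5}q + \tfrac{9}{4}r → \tfrac{1}{4}qr - \tfrac{7}{5}q + \tfrac{9}{4}r - \tfrac{3}{10}
  leading term qr: no divisor's leading term divides it; move \tfrac{1}{4}qr to the remainder.
  leading term q: no divisor's leading term divides it; move -\tfrac{7}{5}q to the remainder.
  leading term r: no divisor's leading term divides it; move \tfrac{9}{4}r to the remainder.
  leading term 1: no divisor's leading term divides it; move -\tfrac{3}{10} to the remainder.
  remainder -\tfrac{4}{5}q^{2} + \tfrac{1}{4}qr - \tfrac{7}{5}q + \tfrac{9}{4}r - \tfrac{3}{10} ≠ 0; add g_3 = -\tfrac{4}{5}q^{2} + \tfrac{1}{4}qr - \tfrac{7}{5}q + \tfrac{9}{4}r - \tfrac{3}{10} to the basis.

S(f_1,g_3): lcm = pq^{2}. S = \tfrac{5}{16}pqr - \tfrac{1}{4}pq + \tfrac{1}{4}q^{2} + \tfrac{45}{16}pr - \tfrac{3}{8}p + \tfrac{9}{4}q.
  leading term pqr: subtract (-\tfrac{5}{64}r)·f_1 from \tfrac{5}{16}pqr - \tfrac{1}{4}pq + \tfrac{1}{4}q^{2} + \tfrac{45}{16}pr - \tfrac{3}{8}p + \tfrac{9}{4}q → -\tfrac{1}{4}pq + \tfrac{1}{4}q^{2} + \tfrac{75}{32}pr - \tfrac{5}{64}qr - \tfrac{3}{8}p + \tfrac{9}{4}q - \tfrac{45}{64}r
  leading term pq: subtract (\tfrac{1}{16})·f_1 from -\tfrac{1}{4}pq + \tfrac{1}{4}q^{2} + \tfrac{75}{32}pr - \tfrac{5}{64}qr - \tfrac{3}{8}p + \tfrac{9}{4}q - \tfrac{45}{64}r → \tfrac{1}{4}q^{2} + \tfrac{75}{32}pr - \tfrac{5}{64}qr + \tfrac{37}{16}q - \tfrac{45}{64}r + \tfrac{9}{16}
  leading term q^{2}: subtract (-\tfrac{5}{16})·g_3 from \tfrac{1}{4}q^{2} + \tfrac{75}{32}pr - \tfrac{5}{64}qr + \tfrac{37}{16}q - \tfrac{45}{64}r + \tfrac{9}{16} → \tfrac{75}{32}pr + \tfrac{15}{8}q + \tfrac{15}{32}
  leading term pr: subtract (\tfrac{75}{64})·f_2 from \tfrac{75}{32}pr + \tfrac{15}{8}q + \tfrac{15}{32} → 0
  remainder 0.

S(f_2,g_3): leading monomials are coprime, so the S-polynomial reduces to 0 (Buchberger's first criterion).
Every S-polynomial of the final basis reduces to 0, so we have a Gröbner basis.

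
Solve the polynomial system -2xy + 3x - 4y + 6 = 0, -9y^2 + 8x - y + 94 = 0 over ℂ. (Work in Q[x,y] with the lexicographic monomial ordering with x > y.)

{(-2, -3), (-289/32, 3/2), (-2, 26/9)}

Compute a lex Gröbner basis by Buchberger's algorithm.
f_1 = -2xy + 3x - 4y + 6, LT = xy.
f_2 = 8x - 9y^2 - y + 94, LT = x.

S(f_1,f_2): lcm = xy. S = -3/2x + 9/8y^3 + 1/8y^2 - 39/4y - 3.
  leading term x: subtract (-3/16)·f_2 from -3/2x + 9/8y^3 + 1/8y^2 - 39/4y - 3 → 9/8y^3 - 25/16y^2 - 159/16y + 117/8
  leading term y^3: no divisor's leading term divides it; move 9/8y^3 to the remainder.
  leading term y^2: no divisor's leading term divides it; move -25/16y^2 to the remainder.
  leading term y: no divisor's leading term divides it; move -159/16y to the remainder.
  leading term 1: no divisor's leading term divides it; move 117/8 to the remainder.
  remainder 9/8y^3 - 25/16y^2 - 159/16y + 117/8 ≠ 0; add h_3 = 9/8y^3 - 25/16y^2 - 159/16y + 117/8 to the basis.

S(f_1,h_3): lcm = xy^3. S = -1/9xy^2 + 53/6xy - 13x + 2y^3 - 3y^2.
  leading term xy^2: subtract (1/18y)·f_1 from -1/9xy^2 + 53/6xy - 13x + 2y^3 - 3y^2 → 26/3xy - 13x + 2y^3 - 25/9y^2 - 1/3y
  leading term xy: subtract (-13/3)·f_1 from 26/3xy - 13x + 2y^3 - 25/9y^2 - 1/3y → 2y^3 - 25/9y^2 - 53/3y + 26
  leading term y^3: subtract (16/9)·h_3 from 2y^3 - 25/9y^2 - 53/3y + 26 → 0
  remainder 0.

S(f_2,h_3): leading monomials are coprime, so the S-polynomial reduces to 0 (Buchberger's first criterion).
Every S-polynomial of the final basis reduces to 0, so we have a Gröbner basis.
Inter-reduce: drop elements whose leading term is divisible by another's, tail-reduce, and make monic.
Reduced Gröbner basis: {x - 9/8y^2 - 1/8y + 47/4, y^3 - 25/18y^2 - 53/6y + 13}.

Elimination: the polynomial y^3 - 25/18y^2 - 53/6y + 13 lies in the elimination ideal for y, so y ∈ {-3, 3/2, 26/9}. For each such y, the remaining basis elements (now univariate) give the rest of the solution.
  y = -3: the earlier basis element becomes x + 2 = 0, giving x = -2 — point (-2, -3).
  y = 3/2: the earlier basis element becomes x + 289/32 = 0, giving x = -289/32 — point (-289/32, 3/2).
  y = 26/9: the earlier basis element becomes x + 2 = 0, giving x = -2 — point (-2, 26/9).
Substituting each solution back into the original system confirms all equations vanish.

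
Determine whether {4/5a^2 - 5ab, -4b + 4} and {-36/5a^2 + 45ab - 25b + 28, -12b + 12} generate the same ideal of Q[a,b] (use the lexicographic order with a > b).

Equality of ideals is decidable: compute both reduced Gröbner bases (unique for the ordering) and check whether they agree.
Buchberger on the first generating set:
f_1 = 4/5a^2 - 5ab, LT = a^2.
f_2 = -4b + 4, LT = b.

The S-polynomials (S(f_1,f_2)) all reduce to 0 modulo the current basis, so we have a Gröbner basis.
Inter-reduce: drop elements whose leading term is divisible by another's, tail-reduce, and make monic.
Reduced Gröbner basis: {a^2 - 25/4a, b - 1}.

Buchberger on the second generating set:
h_1 = -36/5a^2 + 45ab - 25b + 28, LT = a^2.
h_2 = -12b + 12, LT = b.

The S-polynomials (S(h_1,h_2)) all reduce to 0 modulo the current basis, so we have a Gröbner basis.
Inter-reduce: drop elements whose leading term is divisible by another's, tail-reduce, and make monic.
Reduced Gröbner basis: {a^2 - 25/4a - 5/12, b - 1}.

The bases are distinct; the ideals are different.

No, the ideals differ.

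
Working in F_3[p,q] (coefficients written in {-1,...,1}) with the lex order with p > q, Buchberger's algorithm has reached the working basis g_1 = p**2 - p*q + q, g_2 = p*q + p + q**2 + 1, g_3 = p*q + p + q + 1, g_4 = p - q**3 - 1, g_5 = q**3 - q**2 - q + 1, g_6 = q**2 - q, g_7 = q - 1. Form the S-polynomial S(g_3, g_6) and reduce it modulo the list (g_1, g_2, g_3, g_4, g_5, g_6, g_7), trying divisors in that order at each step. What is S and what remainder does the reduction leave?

lcm(LM(g_3), LM(g_6)) = p*q**2.
S = (lcm/LT(g_3))·g_3 − (lcm/LT(g_6))·g_6 = -p*q + q**2 + q.
Reduce S modulo (g_1, g_2, g_3, g_4, g_5, g_6, g_7) in that order:
  leading term p*q: subtract (-1)·g_2 from -p*q + q**2 + q → p - q**2 + q + 1
  leading term p: subtract (1)·g_4 from p - q**2 + q + 1 → q**3 - q**2 + q - 1
  leading term q**3: subtract (1)·g_5 from q**3 - q**2 + q - 1 → -q + 1
  leading term q: subtract (-1)·g_7 from -q + 1 → 0
The remainder is 0, so this S-polynomial contributes no new basis element.

S(g_3, g_6) = -p*q + q**2 + q; remainder on division = 0.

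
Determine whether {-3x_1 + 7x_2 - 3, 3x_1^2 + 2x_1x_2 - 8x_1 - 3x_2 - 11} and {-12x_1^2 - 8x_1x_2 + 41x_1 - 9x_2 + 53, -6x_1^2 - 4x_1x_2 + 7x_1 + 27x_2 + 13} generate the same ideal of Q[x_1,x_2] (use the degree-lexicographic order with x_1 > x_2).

Yes, the ideals are equal.

Since reduced Gröbner bases are canonical representatives of ideals under a given ordering, it suffices to compute and compare them.
Buchberger on the first generating set:
f_1 = -3x_1 + 7x_2 - 3, LT = x_1.
f_2 = 3x_1^2 + 2x_1x_2 - 8x_1 - 3x_2 - 11, LT = x_1^2.

S(f_1,f_2): lcm = x_1^2. S = -3x_1x_2 + 11/3x_1 + x_2 + 11/3.
  leading term x_1x_2: subtract (x_2)·f_1 from -3x_1x_2 + 11/3x_1 + x_2 + 11/3 → -7x_2^2 + 11/3x_1 + 4x_2 + 11/3
  leading term x_2^2: no divisor's leading term divides it; move -7x_2^2 to the remainder.
  leading term x_1: subtract (-11/9)·f_1 from 11/3x_1 + 4x_2 + 11/3 → 113/9x_2
  leading term x_2: no divisor's leading term divides it; move 113/9x_2 to the remainder.
  remainder -7x_2^2 + 113/9x_2 ≠ 0; add g_3 = -7x_2^2 + 113/9x_2 to the basis.

The other S-polynomials (S(f_1,g_3), S(f_2,g_3)) all reduce to 0 modulo the current basis, so we have a Gröbner basis.
Inter-reduce: drop elements whose leading term is divisible by another's, tail-reduce, and make monic.
Reduced Gröbner basis: {x_2^2 - 113/63x_2, x_1 - 7/3x_2 + 1}.

Buchberger on the second generating set:
h_1 = -12x_1^2 - 8x_1x_2 + 41x_1 - 9x_2 + 53, LT = x_1^2.
h_2 = -6x_1^2 - 4x_1x_2 + 7x_1 + 27x_2 + 13, LT = x_1^2.

S(h_1,h_2): lcm = x_1^2. S = -9/4x_1 + 21/4x_2 - 9/4.
  leading term x_1: no divisor's leading term divides it; move -9/4x_1 to the remainder.
  leading term x_2: no divisor's leading term divides it; move 21/4x_2 to the remainder.
  leading term 1: no divisor's leading term divides it; move -9/4 to the remainder.
  remainder -9/4x_1 + 21/4x_2 - 9/4 ≠ 0; add k_3 = -9/4x_1 + 21/4x_2 - 9/4 to the basis.

S(h_1,k_3): lcm = x_1^2. S = 3x_1x_2 - 53/12x_1 + 3/4x_2 - 53/12.
  leading term x_1x_2: subtract (-4/3x_2)·k_3 from 3x_1x_2 - 53/12x_1 + 3/4x_2 - 53/12 → 7x_2^2 - 53/12x_1 - 9/4x_2 - 53/12
  leading term x_2^2: no divisor's leading term divides it; move 7x_2^2 to the remainder.
  leading term x_1: subtract (53/27)·k_3 from -53/12x_1 - 9/4x_2 - 53/12 → -113/9x_2
  leading term x_2: no divisor's leading term divides it; move -113/9x_2 to the remainder.
  remainder 7x_2^2 - 113/9x_2 ≠ 0; add k_4 = 7x_2^2 - 113/9x_2 to the basis.

The other S-polynomials (S(h_2,k_3), S(h_1,k_4), S(h_2,k_4), S(k_3,k_4)) all reduce to 0 modulo the current basis, so we have a Gröbner basis.
Inter-reduce: drop elements whose leading term is divisible by another's, tail-reduce, and make monic.
Reduced Gröbner basis: {x_2^2 - 113/63x_2, x_1 - 7/3x_2 + 1}.

Same reduced basis, so the two generating sets span the same ideal.
The same test decides containment: I ⊆ J iff every generator of I reduces to 0 modulo a Gröbner basis of J.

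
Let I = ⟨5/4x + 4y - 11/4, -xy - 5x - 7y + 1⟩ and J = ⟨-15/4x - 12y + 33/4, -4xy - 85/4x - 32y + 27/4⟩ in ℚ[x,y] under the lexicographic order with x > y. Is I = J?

Yes, the ideals are equal.

Equality of ideals is decidable: compute both reduced Gröbner bases (unique for the ordering) and check whether they agree.
Buchberger on the first generating set:
f_1 = 5/4x + 4y - 11/4, LT = x.
f_2 = -xy - 5x - 7y + 1, LT = xy.

S(f_1,f_2): lcm = xy. S = -5x + 16/5y² - 46/5y + 1.
  leading term x: subtract (-4)·f_1 from -5x + 16/5y² - 46/5y + 1 → 16/5y² + 34/5y - 10
  leading term y²: no divisor's leading term divides it; move 16/5y² to the remainder.
  leading term y: no divisor's leading term divides it; move 34/5y to the remainder.
  leading term 1: no divisor's leading term divides it; move -10 to the remainder.
  remainder 16/5y² + 34/5y - 10 ≠ 0; add g_3 = 16/5y² + 34/5y - 10 to the basis.

The other S-polynomials (S(f_1,g_3), S(f_2,g_3)) all reduce to 0 modulo the current basis, so we have a Gröbner basis.
Inter-reduce: drop elements whose leading term is divisible by another's, tail-reduce, and make monic.
Reduced Gröbner basis: {x + 16/5y - 11/5, y² + 17/8y - 25/8}.

Buchberger on the second generating set:
h_1 = -15/4x - 12y + 33/4, LT = x.
h_2 = -4xy - 85/4x - 32y + 27/4, LT = xy.

S(h_1,h_2): lcm = xy. S = -85/16x + 16/5y² - 51/5y + 27/16.
  leading term x: subtract (17/12)·h_1 from -85/16x + 16/5y² - 51/5y + 27/16 → 16/5y² + 34/5y - 10
  leading term y²: no divisor's leading term divides it; move 16/5y² to the remainder.
  leading term y: no divisor's leading term divides it; move 34/5y to the remainder.
  leading term 1: no divisor's leading term divides it; move -10 to the remainder.
  remainder 16/5y² + 34/5y - 10 ≠ 0; add k_3 = 16/5y² + 34/5y - 10 to the basis.

The other S-polynomials (S(h_1,k_3), S(h_2,k_3)) all reduce to 0 modulo the current basis, so we have a Gröbner basis.
Inter-reduce: drop elements whose leading term is divisible by another's, tail-reduce, and make monic.
Reduced Gröbner basis: {x + 16/5y - 11/5, y² + 17/8y - 25/8}.

The two bases agree; hence the ideals are identical.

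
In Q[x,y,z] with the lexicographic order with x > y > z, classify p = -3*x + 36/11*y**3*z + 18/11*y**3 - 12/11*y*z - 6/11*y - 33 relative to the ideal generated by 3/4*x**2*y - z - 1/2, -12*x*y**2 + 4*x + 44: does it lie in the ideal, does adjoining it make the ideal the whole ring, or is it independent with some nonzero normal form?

-3*x + 36/11*y**3*z + 18/11*y**3 - 12/11*y*z - 6/11*y - 33 lies in I (it reduces to 0).

First compute the reduced Gröbner basis of I by Buchberger's algorithm.
f_1 = 3/4*x**2*y - z - 1/2, LT = x**2*y.
f_2 = -12*x*y**2 + 4*x + 44, LT = x*y**2.

S(f_1,f_2): lcm = x**2*y**2. S = 1/3*x**2 + 11/3*x - 4/3*y*z - 2/3*y.
  leading term x**2: no divisor's leading term divides it; move 1/3*x**2 to the remainder.
  leading term x: no divisor's leading term divides it; move 11/3*x to the remainder.
  leading term y*z: no divisor's leading term divides it; move -4/3*y*z to the remainder.
  leading term y: no divisor's leading term divides it; move -2/3*y to the remainder.
  remainder 1/3*x**2 + 11/3*x - 4/3*y*z - 2/3*y ≠ 0; add h_3 = 1/3*x**2 + 11/3*x - 4/3*y*z - 2/3*y to the basis.

S(f_1,h_3): lcm = x**2*y. S = -11*x*y + 4*y**2*z + 2*y**2 - 4/3*z - 2/3.
  leading term x*y: no divisor's leading term divides it; move -11*x*y to the remainder.
  leading term y**2*z: no divisor's leading term divides it; move 4*y**2*z to the remainder.
  leading term y**2: no divisor's leading term divides it; move 2*y**2 to the remainder.
  leading term z: no divisor's leading term divides it; move -4/3*z to the remainder.
  leading term 1: no divisor's leading term divides it; move -2/3 to the remainder.
  remainder -11*x*y + 4*y**2*z + 2*y**2 - 4/3*z - 2/3 ≠ 0; add h_4 = -11*x*y + 4*y**2*z + 2*y**2 - 4/3*z - 2/3 to the basis.

S(f_2,h_3): lcm = x**2*y**2. S = -1/3*x**2 - 11*x*y**2 - 11/3*x + 4*y**3*z + 2*y**3.
  leading term x**2: subtract (-1)·h_3 from -1/3*x**2 - 11*x*y**2 - 11/3*x + 4*y**3*z + 2*y**3 → -11*x*y**2 + 4*y**3*z + 2*y**3 - 4/3*y*z - 2/3*y
  leading term x*y**2: subtract (11/12)·f_2 from -11*x*y**2 + 4*y**3*z + 2*y**3 - 4/3*y*z - 2/3*y → -11/3*x + 4*y**3*z + 2*y**3 - 4/3*y*z - 2/3*y - 121/3
  leading term x: no divisor's leading term divides it; move -11/3*x to the remainder.
  leading term y**3*z: no divisor's leading term divides it; move 4*y**3*z to the remainder.
  leading term y**3: no divisor's leading term divides it; move 2*y**3 to the remainder.
  leading term y*z: no divisor's leading term divides it; move -4/3*y*z to the remainder.
  leading term y: no divisor's leading term divides it; move -2/3*y to the remainder.
  leading term 1: no divisor's leading term divides it; move -121/3 to the remainder.
  remainder -11/3*x + 4*y**3*z + 2*y**3 - 4/3*y*z - 2/3*y - 121/3 ≠ 0; add h_5 = -11/3*x + 4*y**3*z + 2*y**3 - 4/3*y*z - 2/3*y - 121/3 to the basis.

S(f_2,h_5): lcm = x*y**2. S = -1/3*x + 12/11*y**5*z + 6/11*y**5 - 4/11*y**3*z - 2/11*y**3 - 11*y**2 - 11/3.
  leading term x: subtract (1/11)·h_5 from -1/3*x + 12/11*y**5*z + 6/11*y**5 - 4/11*y**3*z - 2/11*y**3 - 11*y**2 - 11/3 → 12/11*y**5*z + 6/11*y**5 - 8/11*y**3*z - 4/11*y**3 - 11*y**2 + 4/33*y*z + 2/33*y
  leading term y**5*z: no divisor's leading term divides it; move 12/11*y**5*z to the remainder.
  leading term y**5: no divisor's leading term divides it; move 6/11*y**5 to the remainder.
  leading term y**3*z: no divisor's leading term divides it; move -8/11*y**3*z to the remainder.
  leading term y**3: no divisor's leading term divides it; move -4/11*y**3 to the remainder.
  leading term y**2: no divisor's leading term divides it; move -11*y**2 to the remainder.
  leading term y*z: no divisor's leading term divides it; move 4/33*y*z to the remainder.
  leading term y: no divisor's leading term divides it; move 2/33*y to the remainder.
  remainder 12/11*y**5*z + 6/11*y**5 - 8/11*y**3*z - 4/11*y**3 - 11*y**2 + 4/33*y*z + 2/33*y ≠ 0; add h_6 = 12/11*y**5*z + 6/11*y**5 - 8/11*y**3*z - 4/11*y**3 - 11*y**2 + 4/33*y*z + 2/33*y to the basis.

S(h_4,h_5): lcm = x*y. S = 12/11*y**4*z + 6/11*y**4 - 8/11*y**2*z - 4/11*y**2 - 11*y + 4/33*z + 2/33.
  leading term y**4*z: no divisor's leading term divides it; move 12/11*y**4*z to the remainder.
  leading term y**4: no divisor's leading term divides it; move 6/11*y**4 to the remainder.
  leading term y**2*z: no divisor's leading term divides it; move -8/11*y**2*z to the remainder.
  leading term y**2: no divisor's leading term divides it; move -4/11*y**2 to the remainder.
  leading term y: no divisor's leading term divides it; move -11*y to the remainder.
  leading term z: no divisor's leading term divides it; move 4/33*z to the remainder.
  leading term 1: no divisor's leading term divides it; move 2/33 to the remainder.
  remainder 12/11*y**4*z + 6/11*y**4 - 8/11*y**2*z - 4/11*y**2 - 11*y + 4/33*z + 2/33 ≠ 0; add h_7 = 12/11*y**4*z + 6/11*y**4 - 8/11*y**2*z - 4/11*y**2 - 11*y + 4/33*z + 2/33 to the basis.

The other S-polynomials (S(f_1,h_4), S(f_2,h_4), S(h_3,h_4), S(f_1,h_5), S(h_3,h_5), S(f_1,h_6), S(f_2,h_6), S(h_3,h_6), S(h_4,h_6), S(h_5,h_6), S(f_1,h_7), S(f_2,h_7), S(h_3,h_7), S(h_4,h_7), S(h_5,h_7), S(h_6,h_7)) all reduce to 0 modulo the current basis, so we have a Gröbner basis.
Inter-reduce: drop elements whose leading term is divisible by another's, tail-reduce, and make monic.
Reduced Gröbner basis: {x - 12/11*y**3*z - 6/11*y**3 + 4/11*y*z + 2/11*y + 11, y**4*z + 1/2*y**4 - 2/3*y**2*z - 1/3*y**2 - 121/12*y + 1/9*z + 1/18}.
Label its elements g_1 = x - 12/11*y**3*z - 6/11*y**3 + 4/11*y*z + 2/11*y + 11, g_2 = y**4*z + 1/2*y**4 - 2/3*y**2*z - 1/3*y**2 - 121/12*y + 1/9*z + 1/18.

Reduce p = -3*x + 36/11*y**3*z + 18/11*y**3 - 12/11*y*z - 6/11*y - 33 modulo G:
  leading term x: subtract (-3)·g_1 from -3*x + 36/11*y**3*z + 18/11*y**3 - 12/11*y*z - 6/11*y - 33 → 0
  normal form = 0.
Since the normal form is 0, p ∈ I.

Ideal membership is decidable via reduction modulo a Gröbner basis.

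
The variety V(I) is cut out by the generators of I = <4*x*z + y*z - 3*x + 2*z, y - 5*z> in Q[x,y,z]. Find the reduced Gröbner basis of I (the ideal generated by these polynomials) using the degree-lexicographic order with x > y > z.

f_1 = 4*x*z + y*z - 3*x + 2*z, LT = x*z.
f_2 = y - 5*z, LT = y.

The S-polynomials (S(f_1,f_2)) all reduce to 0 modulo the current basis, so we have a Gröbner basis.

G = {x*z + 5/4*z**2 - 3/4*x + 1/2*z, y - 5*z}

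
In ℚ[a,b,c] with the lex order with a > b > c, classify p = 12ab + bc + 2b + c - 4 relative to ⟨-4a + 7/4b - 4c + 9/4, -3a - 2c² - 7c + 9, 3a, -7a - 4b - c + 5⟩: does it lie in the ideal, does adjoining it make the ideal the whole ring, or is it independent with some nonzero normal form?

12ab + bc + 2b + c - 4 lies in I (it reduces to 0).

First compute the reduced Gröbner basis of I by Buchberger's algorithm.
f_1 = -4a + 7/4b - 4c + 9/4, LT = a.
f_2 = -3a - 2c² - 7c + 9, LT = a.
f_3 = 3a, LT = a.
f_4 = -7a - 4b - c + 5, LT = a.

S(f_1,f_2): lcm = a. S = -7/16b - ⅔c² - 4/3c + 39/16.
  reduce S modulo (f_1, f_2, f_3, f_4):
  remainder -7/16b - ⅔c² - 4/3c + 39/16 ≠ 0; add h_5 = -7/16b - ⅔c² - 4/3c + 39/16 to the basis.

S(f_1,f_3): lcm = a. S = -7/16b + c - 9/16.
  reduce S modulo (f_1, f_2, f_3, f_4, h_5):
  remainder ⅔c² + 7/3c - 3 ≠ 0; add h_6 = ⅔c² + 7/3c - 3 to the basis.

S(f_1,f_4): lcm = a. S = -113/112b + 6/7c + 17/112.
  reduce S modulo (f_1, f_2, f_3, f_4, h_5, h_6):
  remainder -71/49c + 71/49 ≠ 0; add h_7 = -71/49c + 71/49 to the basis.

The other S-polynomials (S(f_2,f_3), S(f_2,f_4), S(f_3,f_4), S(f_1,h_5), S(f_2,h_5), S(f_3,h_5), S(f_4,h_5), S(f_1,h_6), S(f_2,h_6), S(f_3,h_6), S(f_4,h_6), S(h_5,h_6), S(f_1,h_7), S(f_2,h_7), S(f_3,h_7), S(f_4,h_7), S(h_5,h_7), S(h_6,h_7)) all reduce to 0 modulo the current basis, so we have a Gröbner basis.
Inter-reduce: drop elements whose leading term is divisible by another's, tail-reduce, and make monic.
Reduced Gröbner basis: {a, b - 1, c - 1}.
Label its elements g_1 = a, g_2 = b - 1, g_3 = c - 1.

Reduce p = 12ab + bc + 2b + c - 4 modulo G:
  leading term ab: subtract (12b)·g_1 from 12ab + bc + 2b + c - 4 → bc + 2b + c - 4
  leading term bc: subtract (c)·g_2 from bc + 2b + c - 4 → 2b + 2c - 4
  leading term b: subtract (2)·g_2 from 2b + 2c - 4 → 2c - 2
  leading term c: subtract (2)·g_3 from 2c - 2 → 0
  normal form = 0.
Since the normal form is 0, p ∈ I.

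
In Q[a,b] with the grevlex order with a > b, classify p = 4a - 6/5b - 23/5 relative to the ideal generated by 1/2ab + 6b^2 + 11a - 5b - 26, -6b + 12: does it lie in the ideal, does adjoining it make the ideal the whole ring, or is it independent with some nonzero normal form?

First compute the reduced Gröbner basis of I by Buchberger's algorithm.
f_1 = 1/2ab + 6b^2 + 11a - 5b - 26, LT = ab.
f_2 = -6b + 12, LT = b.

S(f_1,f_2): lcm = ab. S = 12b^2 + 24a - 10b - 52.
  leading term b^2: subtract (-2b)·f_2 from 12b^2 + 24a - 10b - 52 → 24a + 14b - 52
  leading term a: no divisor's leading term divides it; move 24a to the remainder.
  leading term b: subtract (-7/3)·f_2 from 14b - 52 → -24
  leading term 1: no divisor's leading term divides it; move -24 to the remainder.
  remainder 24a - 24 ≠ 0; add h_3 = 24a - 24 to the basis.

S(f_1,h_3): lcm = ab. S = 12b^2 + 22a - 9b - 52.
  leading term b^2: subtract (-2b)·f_2 from 12b^2 + 22a - 9b - 52 → 22a + 15b - 52
  leading term a: subtract (11/12)·h_3 from 22a + 15b - 52 → 15b - 30
  leading term b: subtract (-5/2)·f_2 from 15b - 30 → 0
  remainder 0.

S(f_2,h_3): leading monomials are coprime, so the S-polynomial reduces to 0 (Buchberger's first criterion).
Every S-polynomial of the final basis reduces to 0, so we have a Gröbner basis.
Inter-reduce: drop elements whose leading term is divisible by another's, tail-reduce, and make monic.
Reduced Gröbner basis: {a - 1, b - 2}.
Label its elements g_1 = a - 1, g_2 = b - 2.

Reduce p = 4a - 6/5b - 23/5 modulo G:
  leading term a: subtract (4)·g_1 from 4a - 6/5b - 23/5 → -6/5b - 3/5
  leading term b: subtract (-6/5)·g_2 from -6/5b - 3/5 → -3
  leading term 1: no divisor's leading term divides it; move -3 to the remainder.
  normal form = -3.
The normal form is nonzero, so p ∉ I. Since p minus its normal form lies in I, I + (p) = I + (r) where r = -3; decide whether this ideal is the whole ring.
Here r = -3 is a nonzero constant, hence a unit: 1 ∈ I + (p), the Gröbner basis of I + (p) is {1}, and the enlarged system has no common solution — adjoining p is inconsistent.

Adjoining 4a - 6/5b - 23/5 makes the ideal the whole ring: the system is inconsistent.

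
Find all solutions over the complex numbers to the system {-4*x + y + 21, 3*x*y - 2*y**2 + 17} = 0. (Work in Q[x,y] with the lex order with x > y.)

Compute a lex Gröbner basis by Buchberger's algorithm.
f_1 = -4*x + y + 21, LT = x.
f_2 = 3*x*y - 2*y**2 + 17, LT = x*y.

S(f_1,f_2): lcm = x*y. S = 5/12*y**2 - 21/4*y - 17/3.
  reduce S modulo (f_1, f_2):
  remainder 5/12*y**2 - 21/4*y - 17/3 ≠ 0; add h_3 = 5/12*y**2 - 21/4*y - 17/3 to the basis.

The other S-polynomials (S(f_1,h_3), S(f_2,h_3)) all reduce to 0 modulo the current basis, so we have a Gröbner basis.
Inter-reduce: drop elements whose leading term is divisible by another's, tail-reduce, and make monic.
Reduced Gröbner basis: {x - 1/4*y - 21/4, y**2 - 63/5*y - 68/5}.

From the last basis element, y**2 - 63/5*y - 68/5 = 0, so y takes values in {-1, 68/5}. Each choice, substituted upward through the basis, yields the corresponding point(s) of the solution set.
  y = -1: the earlier basis element becomes x - 5 = 0, giving x = 5 — point (5, -1).
  y = 68/5: the earlier basis element becomes x - 173/20 = 0, giving x = 173/20 — point (173/20, 68/5).

{(5, -1), (173/20, 68/5)}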